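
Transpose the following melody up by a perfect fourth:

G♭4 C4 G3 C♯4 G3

Cb5 F4 C4 F#4 C4

Gb4 becomes Cb5
C4 becomes F4
G3 becomes C4
C#4 becomes F#4
G3 becomes C4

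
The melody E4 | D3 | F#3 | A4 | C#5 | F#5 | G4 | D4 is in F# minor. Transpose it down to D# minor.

From F# down to D# is a minor third; apply that to each pitch.
E4 gives C#4
D3 gives B2
F#3 gives D#3
A4 gives F#4
C#5 gives A#4
F#5 gives D#5
G4 gives E4
D4 gives B3

C#4 B2 D#3 F#4 A#4 D#5 E4 B3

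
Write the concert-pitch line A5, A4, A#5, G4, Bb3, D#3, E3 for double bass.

A6 A5 A#6 G5 Bb4 D#4 E4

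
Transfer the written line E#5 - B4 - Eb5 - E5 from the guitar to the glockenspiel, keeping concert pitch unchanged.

First find concert pitch: the guitar sounds a perfect octave below written, so E#5 B4 Eb5 E5 sounds E#4 B3 Eb4 E4.
Then write for glockenspiel: it sounds a perfect fifteenth above written, so the part must be a perfect fifteenth below concert.
E#4 → E#2
B3 → B1
Eb4 → Eb2
E4 → E2

E#2 B1 Eb2 E2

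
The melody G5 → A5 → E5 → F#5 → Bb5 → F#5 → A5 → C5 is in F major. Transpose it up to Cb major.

Db6 Eb6 Bb5 C6 Fb6 C6 Eb6 Gb5

From F up to Cb is a diminished fifth; apply that to each pitch.
G5 becomes Db6
A5 becomes Eb6
E5 becomes Bb5
F#5 becomes C6
Bb5 becomes Fb6
F#5 becomes C6
A5 becomes Eb6
C5 becomes Gb5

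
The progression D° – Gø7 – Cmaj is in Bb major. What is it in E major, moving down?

G#° C#ø7 F#maj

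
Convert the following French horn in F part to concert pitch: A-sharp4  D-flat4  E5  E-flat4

D#4 Gb3 A4 Ab3

The French horn in F sounds a perfect fifth below written, so transpose each written note down a perfect fifth.
A#4 to D#4
Db4 to Gb3
E5 to A4
Eb4 to Ab3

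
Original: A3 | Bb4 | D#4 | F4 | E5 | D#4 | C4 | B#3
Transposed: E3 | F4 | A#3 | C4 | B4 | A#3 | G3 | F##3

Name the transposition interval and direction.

down a perfect fourth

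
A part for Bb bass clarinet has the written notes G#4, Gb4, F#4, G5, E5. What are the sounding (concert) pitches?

The Bb bass clarinet sounds a major ninth below written, so transpose each written note down a major ninth.
G#4 gives F#3
Gb4 gives Fb3
F#4 gives E3
G5 gives F4
E5 gives D4

F#3 Fb3 E3 F4 D4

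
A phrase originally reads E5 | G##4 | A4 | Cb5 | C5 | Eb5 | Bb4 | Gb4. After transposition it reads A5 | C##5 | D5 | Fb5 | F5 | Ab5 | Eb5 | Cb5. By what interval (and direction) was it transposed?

From E5 to A5 is 4 letter names — a fourth of some quality.
E5 to A5 is 5 semitones, which makes it a perfect fourth; the second version is higher, so the direction is up.
Checking another pair — Gb4 → Cb5 — gives the same interval.

up a perfect fourth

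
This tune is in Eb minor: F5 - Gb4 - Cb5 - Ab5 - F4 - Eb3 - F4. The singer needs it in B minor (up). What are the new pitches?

Eb minor to B minor up is an augmented fifth, so every note moves up by that interval.
F5 gives C#6
Gb4 gives D5
Cb5 gives G5
Ab5 gives E6
F4 gives C#5
Eb3 gives B3
F4 gives C#5

C#6 D5 G5 E6 C#5 B3 C#5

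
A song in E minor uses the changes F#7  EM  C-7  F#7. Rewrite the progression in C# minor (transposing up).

D#7 C#M A-7 D#7

E minor up to C# minor is a major sixth; each chord root moves by that interval while the quality stays the same.
F#7: root F# up a major sixth → D#, giving D#7.
EM: root E up a major sixth → C#, giving C#M.
C-7: root C up a major sixth → A, giving A-7.
F#7: root F# up a major sixth → D#, giving D#7.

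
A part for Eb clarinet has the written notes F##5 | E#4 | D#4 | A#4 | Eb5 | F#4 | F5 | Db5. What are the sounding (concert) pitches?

The Eb clarinet sounds a minor third above written, so transpose each written note up a minor third.
F##5 -> A#5
E#4 -> G#4
D#4 -> F#4
A#4 -> C#5
Eb5 -> Gb5
F#4 -> A4
F5 -> Ab5
Db5 -> Fb5

A#5 G#4 F#4 C#5 Gb5 A4 Ab5 Fb5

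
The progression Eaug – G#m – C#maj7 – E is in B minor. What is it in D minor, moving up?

Gaug Bm Emaj7 G

B minor up to D minor is a minor third; each chord root moves by that interval while the quality stays the same.
Eaug: root E up a minor third → G, giving Gaug.
G#m: root G# up a minor third → B, giving Bm.
C#maj7: root C# up a minor third → E, giving Emaj7.
E: root E up a minor third → G, giving G.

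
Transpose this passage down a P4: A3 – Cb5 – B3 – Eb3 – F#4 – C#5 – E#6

A3 gives E3
Cb5 gives Gb4
B3 gives F#3
Eb3 gives Bb2
F#4 gives C#4
C#5 gives G#4
E#6 gives B#5

E3 Gb4 F#3 Bb2 C#4 G#4 B#5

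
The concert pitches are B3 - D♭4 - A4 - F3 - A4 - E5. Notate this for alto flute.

The alto flute sounds a perfect fourth below written, so the written part must be a perfect fourth above concert — transpose each note up.
B3 -> E4
Db4 -> Gb4
A4 -> D5
F3 -> Bb3
A4 -> D5
E5 -> A5

E4 Gb4 D5 Bb3 D5 A5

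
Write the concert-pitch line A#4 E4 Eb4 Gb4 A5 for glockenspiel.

Written C4 sounds as C6 on the glockenspiel, so concert pitches are written a perfect fifteenth down.
A#4 gives A#2
E4 gives E2
Eb4 gives Eb2
Gb4 gives Gb2
A5 gives A3

A#2 E2 Eb2 Gb2 A3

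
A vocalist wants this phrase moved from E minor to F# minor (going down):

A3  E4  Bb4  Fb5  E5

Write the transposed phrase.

From E down to F# is a minor seventh; apply that to each pitch.
A3 gives B2
E4 gives F#3
Bb4 gives C4
Fb5 gives Gb4
E5 gives F#4

B2 F#3 C4 Gb4 F#4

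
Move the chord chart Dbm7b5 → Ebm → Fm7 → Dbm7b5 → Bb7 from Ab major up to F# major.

Ab major up to F# major is an augmented sixth; each chord root moves by that interval while the quality stays the same.
Dbm7b5: root Db up an augmented sixth → B, giving Bm7b5.
Ebm: root Eb up an augmented sixth → C#, giving C#m.
Fm7: root F up an augmented sixth → D#, giving D#m7.
Dbm7b5: root Db up an augmented sixth → B, giving Bm7b5.
Bb7: root Bb up an augmented sixth → G#, giving G#7.

Bm7b5 C#m D#m7 Bm7b5 G#7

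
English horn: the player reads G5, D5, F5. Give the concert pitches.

The English horn sounds a perfect fifth below written, so transpose each written note down a perfect fifth.
G5 → C5
D5 → G4
F5 → Bb4

C5 G4 Bb4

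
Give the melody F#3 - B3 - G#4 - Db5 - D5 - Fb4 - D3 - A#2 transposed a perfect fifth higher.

C#4 F#4 D#5 Ab5 A5 Cb5 A3 E#3

F#3 to C#4
B3 to F#4
G#4 to D#5
Db5 to Ab5
D5 to A5
Fb4 to Cb5
D3 to A3
A#2 to E#3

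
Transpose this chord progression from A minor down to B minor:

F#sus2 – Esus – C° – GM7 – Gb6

G#sus2 F#sus D° AM7 Ab6

A minor down to B minor is a minor seventh; each chord root moves by that interval while the quality stays the same.
F#sus2: root F# down a minor seventh → G#, giving G#sus2.
Esus: root E down a minor seventh → F#, giving F#sus.
C°: root C down a minor seventh → D, giving D°.
GM7: root G down a minor seventh → A, giving AM7.
Gb6: root Gb down a minor seventh → Ab, giving Ab6.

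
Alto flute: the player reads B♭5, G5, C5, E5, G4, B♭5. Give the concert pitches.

F5 D5 G4 B4 D4 F5

The alto flute sounds a perfect fourth below written, so transpose each written note down a perfect fourth.
Bb5 gives F5
G5 gives D5
C5 gives G4
E5 gives B4
G4 gives D4
Bb5 gives F5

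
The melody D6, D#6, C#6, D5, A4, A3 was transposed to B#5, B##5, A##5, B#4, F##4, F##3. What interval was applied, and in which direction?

down a diminished third

From D6 to B#5 is 3 letter names — a third of some quality.
B#5 to D6 is 2 semitones, which makes it a diminished third; the second version is lower, so the direction is down.
Checking another pair — A3 → F##3 — gives the same interval.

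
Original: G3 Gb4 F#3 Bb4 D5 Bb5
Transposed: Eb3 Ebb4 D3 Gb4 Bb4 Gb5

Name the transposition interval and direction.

From G3 to Eb3 is 3 letter names — a third of some quality.
Eb3 to G3 is 4 semitones, which makes it a major third; the second version is lower, so the direction is down.
Checking another pair — Bb5 → Gb5 — gives the same interval.

down a major third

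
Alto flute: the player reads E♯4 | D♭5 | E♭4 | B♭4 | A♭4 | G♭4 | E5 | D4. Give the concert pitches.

B#3 Ab4 Bb3 F4 Eb4 Db4 B4 A3

The alto flute sounds a perfect fourth below written, so transpose each written note down a perfect fourth.
E#4 becomes B#3
Db5 becomes Ab4
Eb4 becomes Bb3
Bb4 becomes F4
Ab4 becomes Eb4
Gb4 becomes Db4
E5 becomes B4
D4 becomes A3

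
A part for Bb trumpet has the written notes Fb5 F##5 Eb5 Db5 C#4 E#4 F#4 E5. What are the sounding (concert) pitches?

Ebb5 E#5 Db5 Cb5 B3 D#4 E4 D5

The Bb trumpet sounds a major second below written, so transpose each written note down a major second.
Fb5 → Ebb5
F##5 → E#5
Eb5 → Db5
Db5 → Cb5
C#4 → B3
E#4 → D#4
F#4 → E4
E5 → D5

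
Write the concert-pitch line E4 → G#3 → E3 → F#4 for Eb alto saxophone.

Written C4 sounds as Eb3 on the Eb alto saxophone, so concert pitches are written a major sixth up.
E4 gives C#5
G#3 gives E#4
E3 gives C#4
F#4 gives D#5

C#5 E#4 C#4 D#5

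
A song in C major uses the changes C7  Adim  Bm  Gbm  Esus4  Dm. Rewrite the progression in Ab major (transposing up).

C major up to Ab major is a minor sixth; each chord root moves by that interval while the quality stays the same.
C7: root C up a minor sixth → Ab, giving Ab7.
Adim: root A up a minor sixth → F, giving Fdim.
Bm: root B up a minor sixth → G, giving Gm.
Gbm: root Gb up a minor sixth → Ebb, giving Ebbm.
Esus4: root E up a minor sixth → C, giving Csus4.
Dm: root D up a minor sixth → Bb, giving Bbm.

Ab7 Fdim Gm Ebbm Csus4 Bbm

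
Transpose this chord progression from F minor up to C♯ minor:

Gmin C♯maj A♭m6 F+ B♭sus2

D#min G##maj Em6 C#+ F#sus2

F minor up to C♯ minor is an augmented fifth; each chord root moves by that interval while the quality stays the same.
Gmin: root G up an augmented fifth → D#, giving D#min.
C♯maj: root C♯ up an augmented fifth → G##, giving G##maj.
A♭m6: root A♭ up an augmented fifth → E, giving Em6.
F+: root F up an augmented fifth → C#, giving C#+.
B♭sus2: root B♭ up an augmented fifth → F#, giving F#sus2.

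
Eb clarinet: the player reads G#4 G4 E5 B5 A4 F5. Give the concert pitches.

The Eb clarinet sounds a minor third above written, so transpose each written note up a minor third.
G#4 gives B4
G4 gives Bb4
E5 gives G5
B5 gives D6
A4 gives C5
F5 gives Ab5

B4 Bb4 G5 D6 C5 Ab5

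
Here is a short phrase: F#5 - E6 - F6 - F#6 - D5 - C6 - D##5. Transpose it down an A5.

Bb4 Ab5 Bbb5 Bb5 Gb4 Fb5 G#4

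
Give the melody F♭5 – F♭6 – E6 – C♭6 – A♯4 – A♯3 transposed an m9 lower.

Fb5 becomes Eb4
Fb6 becomes Eb5
E6 becomes D#5
Cb6 becomes Bb4
A#4 becomes G##3
A#3 becomes G##2

Eb4 Eb5 D#5 Bb4 G##3 G##2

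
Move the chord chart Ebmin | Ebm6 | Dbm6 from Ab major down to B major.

F#min F#m6 Em6

Ab major down to B major is a diminished seventh; each chord root moves by that interval while the quality stays the same.
Ebmin: root Eb down a diminished seventh → F#, giving F#min.
Ebm6: root Eb down a diminished seventh → F#, giving F#m6.
Dbm6: root Db down a diminished seventh → E, giving Em6.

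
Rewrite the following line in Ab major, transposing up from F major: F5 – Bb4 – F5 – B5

F major to Ab major up is a minor third, so every note moves up by that interval.
F5 gives Ab5
Bb4 gives Db5
F5 gives Ab5
B5 gives D6

Ab5 Db5 Ab5 D6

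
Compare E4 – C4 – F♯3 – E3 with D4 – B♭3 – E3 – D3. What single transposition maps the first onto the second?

Take the first pair: E4 → D4. E to D spans 2 letter names, so the interval is some kind of second.
D4 to E4 is 2 semitones, which makes it a major second; the second version is lower, so the direction is down.
Checking another pair — E3 → D3 — gives the same interval.

down a major second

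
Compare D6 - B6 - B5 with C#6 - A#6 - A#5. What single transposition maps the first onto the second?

down a minor second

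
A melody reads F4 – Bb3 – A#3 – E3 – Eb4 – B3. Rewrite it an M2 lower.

F4 -> Eb4
Bb3 -> Ab3
A#3 -> G#3
E3 -> D3
Eb4 -> Db4
B3 -> A3

Eb4 Ab3 G#3 D3 Db4 A3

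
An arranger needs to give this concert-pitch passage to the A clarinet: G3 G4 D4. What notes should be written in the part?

Written C4 sounds as A3 on the A clarinet, so concert pitches are written a minor third up.
G3 gives Bb3
G4 gives Bb4
D4 gives F4

Bb3 Bb4 F4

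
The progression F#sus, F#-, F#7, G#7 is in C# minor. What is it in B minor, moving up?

C# minor up to B minor is a minor seventh; each chord root moves by that interval while the quality stays the same.
F#sus: root F# up a minor seventh → E, giving Esus.
F#-: root F# up a minor seventh → E, giving E-.
F#7: root F# up a minor seventh → E, giving E7.
G#7: root G# up a minor seventh → F#, giving F#7.

Esus E- E7 F#7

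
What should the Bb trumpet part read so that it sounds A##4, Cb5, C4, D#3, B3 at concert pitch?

Written C4 sounds as Bb3 on the Bb trumpet, so concert pitches are written a major second up.
A##4 → B##4
Cb5 → Db5
C4 → D4
D#3 → E#3
B3 → C#4

B##4 Db5 D4 E#3 C#4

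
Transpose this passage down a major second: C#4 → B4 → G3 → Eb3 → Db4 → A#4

B3 A4 F3 Db3 Cb4 G#4

C#4 becomes B3
B4 becomes A4
G3 becomes F3
Eb3 becomes Db3
Db4 becomes Cb4
A#4 becomes G#4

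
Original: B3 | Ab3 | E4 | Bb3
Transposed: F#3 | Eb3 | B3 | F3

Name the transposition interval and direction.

down a perfect fourth

Take the first pair: B3 → F#3. B to F spans 4 letter names, so the interval is some kind of fourth.
F#3 to B3 is 5 semitones, which makes it a perfect fourth; the second version is lower, so the direction is down.
Checking another pair — Bb3 → F3 — gives the same interval.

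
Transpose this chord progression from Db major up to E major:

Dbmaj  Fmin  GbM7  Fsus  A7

Emaj G#min AM7 G#sus B#7

Db major up to E major is an augmented second; each chord root moves by that interval while the quality stays the same.
Dbmaj: root Db up an augmented second → E, giving Emaj.
Fmin: root F up an augmented second → G#, giving G#min.
GbM7: root Gb up an augmented second → A, giving AM7.
Fsus: root F up an augmented second → G#, giving G#sus.
A7: root A up an augmented second → B#, giving B#7.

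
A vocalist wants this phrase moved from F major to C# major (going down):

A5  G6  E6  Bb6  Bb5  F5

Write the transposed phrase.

From F down to C# is a diminished fourth; apply that to each pitch.
A5 → E#5
G6 → D#6
E6 → B#5
Bb6 → F#6
Bb5 → F#5
F5 → C#5

E#5 D#6 B#5 F#6 F#5 C#5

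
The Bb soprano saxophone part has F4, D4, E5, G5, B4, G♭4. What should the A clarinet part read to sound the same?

First find concert pitch: the Bb soprano saxophone sounds a major second below written, so F4 D4 E5 G5 B4 G♭4 sounds Eb4 C4 D5 F5 A4 Fb4.
Then write for A clarinet: it sounds a minor third below written, so the part must be a minor third above concert.
Eb4 → Gb4
C4 → Eb4
D5 → F5
F5 → Ab5
A4 → C5
Fb4 → Abb4

Gb4 Eb4 F5 Ab5 C5 Abb4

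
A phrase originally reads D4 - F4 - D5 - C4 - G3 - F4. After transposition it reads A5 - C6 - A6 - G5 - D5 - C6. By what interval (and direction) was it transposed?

Take the first pair: D4 → A5. D to A spans 12 letter names, so the interval is some kind of twelfth.
D4 to A5 is 19 semitones, which makes it a perfect twelfth; the second version is higher, so the direction is up.
Checking another pair — F4 → C6 — gives the same interval.

up a perfect twelfth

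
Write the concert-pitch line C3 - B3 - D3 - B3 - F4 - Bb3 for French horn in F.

The French horn in F sounds a perfect fifth below written, so the written part must be a perfect fifth above concert — transpose each note up.
C3 -> G3
B3 -> F#4
D3 -> A3
B3 -> F#4
F4 -> C5
Bb3 -> F4

G3 F#4 A3 F#4 C5 F4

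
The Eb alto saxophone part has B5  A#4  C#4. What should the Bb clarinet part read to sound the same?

E5 D#4 F#3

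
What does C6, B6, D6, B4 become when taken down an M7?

Db5 C6 Eb5 C4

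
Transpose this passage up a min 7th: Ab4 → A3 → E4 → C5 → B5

Ab4 to Gb5
A3 to G4
E4 to D5
C5 to Bb5
B5 to A6

Gb5 G4 D5 Bb5 A6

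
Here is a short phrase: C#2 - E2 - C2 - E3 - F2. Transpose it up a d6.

Ab2 Cb3 Abb2 Cb4 Dbb3

C#2 up a diminished sixth is Ab2.
A diminished sixth up from E2 gives Cb3.
C2: a sixth up reaches A, and 7 semitones makes it Abb2.
E3: a sixth up reaches C, and 7 semitones makes it Cb4.
F2: a sixth up reaches D, and 7 semitones makes it Dbb3.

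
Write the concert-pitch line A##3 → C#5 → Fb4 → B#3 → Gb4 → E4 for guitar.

The guitar sounds a perfect octave below written, so the written part must be a perfect octave above concert — transpose each note up.
A##3 to A##4
C#5 to C#6
Fb4 to Fb5
B#3 to B#4
Gb4 to Gb5
E4 to E5

A##4 C#6 Fb5 B#4 Gb5 E5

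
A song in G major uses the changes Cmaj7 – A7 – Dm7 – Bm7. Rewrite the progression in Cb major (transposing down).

G major down to Cb major is an augmented fifth; each chord root moves by that interval while the quality stays the same.
Cmaj7: root C down an augmented fifth → Fb, giving Fbmaj7.
A7: root A down an augmented fifth → Db, giving Db7.
Dm7: root D down an augmented fifth → Gb, giving Gbm7.
Bm7: root B down an augmented fifth → Eb, giving Ebm7.

Fbmaj7 Db7 Gbm7 Ebm7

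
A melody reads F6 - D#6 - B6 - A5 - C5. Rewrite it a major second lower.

Eb6 C#6 A6 G5 Bb4

F6 -> Eb6
D#6 -> C#6
B6 -> A6
A5 -> G5
C5 -> Bb4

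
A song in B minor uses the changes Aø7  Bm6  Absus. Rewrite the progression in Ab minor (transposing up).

Gbø7 Abm6 Gbbsus

B minor up to Ab minor is a diminished seventh; each chord root moves by that interval while the quality stays the same.
Aø7: root A up a diminished seventh → Gb, giving Gbø7.
Bm6: root B up a diminished seventh → Ab, giving Abm6.
Absus: root Ab up a diminished seventh → Gbb, giving Gbbsus.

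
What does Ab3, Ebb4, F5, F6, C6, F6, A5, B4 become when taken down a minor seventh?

Ab3 down a minor seventh is Bb2.
A minor seventh down from Ebb4 gives Fb3.
A minor seventh down from F5 gives G4.
A minor seventh down from F6 gives G5.
C6 down a minor seventh is D5.
F6 down a minor seventh is G5.
A5 down a minor seventh is B4.
B4: a seventh down reaches C, and 10 semitones makes it C#4.

Bb2 Fb3 G4 G5 D5 G5 B4 C#4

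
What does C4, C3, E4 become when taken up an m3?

Eb4 Eb3 G4

C4 → Eb4
C3 → Eb3
E4 → G4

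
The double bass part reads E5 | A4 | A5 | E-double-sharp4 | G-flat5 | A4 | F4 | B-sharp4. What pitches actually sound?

E4 A3 A4 E##3 Gb4 A3 F3 B#3

Written C4 on the double bass sounds as C3, a perfect octave lower; apply that shift to every note.
E5 -> E4
A4 -> A3
A5 -> A4
E##4 -> E##3
Gb5 -> Gb4
A4 -> A3
F4 -> F3
B#4 -> B#3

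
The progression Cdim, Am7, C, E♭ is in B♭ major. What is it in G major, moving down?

B♭ major down to G major is a minor third; each chord root moves by that interval while the quality stays the same.
Cdim: root C down a minor third → A, giving Adim.
Am7: root A down a minor third → F#, giving F#m7.
C: root C down a minor third → A, giving A.
E♭: root E♭ down a minor third → C, giving C.

Adim F#m7 A C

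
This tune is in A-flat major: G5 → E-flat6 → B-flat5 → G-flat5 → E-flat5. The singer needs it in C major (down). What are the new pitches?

A-flat major to C major down is a minor sixth, so every note moves down by that interval.
G5 to B4
Eb6 to G5
Bb5 to D5
Gb5 to Bb4
Eb5 to G4

B4 G5 D5 Bb4 G4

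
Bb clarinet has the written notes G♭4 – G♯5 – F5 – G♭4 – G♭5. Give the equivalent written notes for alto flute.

Bbb4 B5 Ab5 Bbb4 Bbb5

First find concert pitch: the Bb clarinet sounds a major second below written, so G♭4 G♯5 F5 G♭4 G♭5 sounds Fb4 F#5 Eb5 Fb4 Fb5.
Then write for alto flute: it sounds a perfect fourth below written, so the part must be a perfect fourth above concert.
Fb4 → Bbb4
F#5 → B5
Eb5 → Ab5
Fb4 → Bbb4
Fb5 → Bbb5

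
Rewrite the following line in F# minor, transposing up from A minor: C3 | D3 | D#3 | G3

A3 B3 B#3 E4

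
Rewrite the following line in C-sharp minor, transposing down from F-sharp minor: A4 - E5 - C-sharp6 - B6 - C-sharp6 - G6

From F-sharp down to C-sharp is a perfect fourth; apply that to each pitch.
A4 -> E4
E5 -> B4
C#6 -> G#5
B6 -> F#6
C#6 -> G#5
G6 -> D6

E4 B4 G#5 F#6 G#5 D6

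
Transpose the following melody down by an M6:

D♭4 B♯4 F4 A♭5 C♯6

Db4 -> Fb3
B#4 -> D#4
F4 -> Ab3
Ab5 -> Cb5
C#6 -> E5

Fb3 D#4 Ab3 Cb5 E5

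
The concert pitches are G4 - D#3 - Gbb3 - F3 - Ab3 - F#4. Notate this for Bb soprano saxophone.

A4 E#3 Abb3 G3 Bb3 G#4

The Bb soprano saxophone sounds a major second below written, so the written part must be a major second above concert — transpose each note up.
G4 -> A4
D#3 -> E#3
Gbb3 -> Abb3
F3 -> G3
Ab3 -> Bb3
F#4 -> G#4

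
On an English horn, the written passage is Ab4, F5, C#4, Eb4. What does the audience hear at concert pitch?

Db4 Bb4 F#3 Ab3

The English horn sounds a perfect fifth below written, so transpose each written note down a perfect fifth.
Ab4 becomes Db4
F5 becomes Bb4
C#4 becomes F#3
Eb4 becomes Ab3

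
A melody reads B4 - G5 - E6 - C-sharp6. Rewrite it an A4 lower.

F4 Db5 Bb5 G5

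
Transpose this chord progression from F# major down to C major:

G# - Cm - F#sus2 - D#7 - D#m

F# major down to C major is an augmented fourth; each chord root moves by that interval while the quality stays the same.
G#: root G# down an augmented fourth → D, giving D.
Cm: root C down an augmented fourth → Gb, giving Gbm.
F#sus2: root F# down an augmented fourth → C, giving Csus2.
D#7: root D# down an augmented fourth → A, giving A7.
D#m: root D# down an augmented fourth → A, giving Am.

D Gbm Csus2 A7 Am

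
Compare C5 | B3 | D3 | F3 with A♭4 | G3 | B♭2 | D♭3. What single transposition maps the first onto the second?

down a major third

From C5 to Ab4 is 3 letter names — a third of some quality.
Ab4 to C5 is 4 semitones, which makes it a major third; the second version is lower, so the direction is down.
Checking another pair — F3 → Db3 — gives the same interval.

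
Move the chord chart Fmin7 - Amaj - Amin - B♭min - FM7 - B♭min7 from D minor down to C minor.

D minor down to C minor is a major second; each chord root moves by that interval while the quality stays the same.
Fmin7: root F down a major second → Eb, giving Ebmin7.
Amaj: root A down a major second → G, giving Gmaj.
Amin: root A down a major second → G, giving Gmin.
B♭min: root B♭ down a major second → Ab, giving Abmin.
FM7: root F down a major second → Eb, giving EbM7.
B♭min7: root B♭ down a major second → Ab, giving Abmin7.

Ebmin7 Gmaj Gmin Abmin EbM7 Abmin7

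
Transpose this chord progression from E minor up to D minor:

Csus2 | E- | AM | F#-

Bbsus2 D- GM E-

E minor up to D minor is a minor seventh; each chord root moves by that interval while the quality stays the same.
Csus2: root C up a minor seventh → Bb, giving Bbsus2.
E-: root E up a minor seventh → D, giving D-.
AM: root A up a minor seventh → G, giving GM.
F#-: root F# up a minor seventh → E, giving E-.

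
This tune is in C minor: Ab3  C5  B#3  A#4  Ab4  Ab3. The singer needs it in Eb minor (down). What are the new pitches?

From C down to Eb is a major sixth; apply that to each pitch.
Ab3 becomes Cb3
C5 becomes Eb4
B#3 becomes D#3
A#4 becomes C#4
Ab4 becomes Cb4
Ab3 becomes Cb3

Cb3 Eb4 D#3 C#4 Cb4 Cb3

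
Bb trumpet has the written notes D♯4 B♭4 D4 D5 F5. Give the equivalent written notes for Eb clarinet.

A#3 F4 A3 A4 C5

First find concert pitch: the Bb trumpet sounds a major second below written, so D♯4 B♭4 D4 D5 F5 sounds C#4 Ab4 C4 C5 Eb5.
Then write for Eb clarinet: it sounds a minor third above written, so the part must be a minor third below concert.
C#4 → A#3
Ab4 → F4
C4 → A3
C5 → A4
Eb5 → C5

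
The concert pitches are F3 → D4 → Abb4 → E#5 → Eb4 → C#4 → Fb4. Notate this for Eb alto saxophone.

The Eb alto saxophone sounds a major sixth below written, so the written part must be a major sixth above concert — transpose each note up.
F3 to D4
D4 to B4
Abb4 to Fb5
E#5 to C##6
Eb4 to C5
C#4 to A#4
Fb4 to Db5

D4 B4 Fb5 C##6 C5 A#4 Db5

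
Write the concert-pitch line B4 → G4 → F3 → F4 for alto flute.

E5 C5 Bb3 Bb4

The alto flute sounds a perfect fourth below written, so the written part must be a perfect fourth above concert — transpose each note up.
B4 becomes E5
G4 becomes C5
F3 becomes Bb3
F4 becomes Bb4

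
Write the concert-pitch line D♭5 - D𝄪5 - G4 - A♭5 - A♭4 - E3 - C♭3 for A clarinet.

Fb5 F##5 Bb4 Cb6 Cb5 G3 Ebb3

Written C4 sounds as A3 on the A clarinet, so concert pitches are written a minor third up.
Db5 -> Fb5
D##5 -> F##5
G4 -> Bb4
Ab5 -> Cb6
Ab4 -> Cb5
E3 -> G3
Cb3 -> Ebb3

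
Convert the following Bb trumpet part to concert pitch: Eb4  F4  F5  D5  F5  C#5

Db4 Eb4 Eb5 C5 Eb5 B4

Written C4 on the Bb trumpet sounds as Bb3, a major second lower; apply that shift to every note.
Eb4 becomes Db4
F4 becomes Eb4
F5 becomes Eb5
D5 becomes C5
F5 becomes Eb5
C#5 becomes B4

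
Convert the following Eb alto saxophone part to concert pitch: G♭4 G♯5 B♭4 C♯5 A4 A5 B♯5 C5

Bbb3 B4 Db4 E4 C4 C5 D#5 Eb4

Written C4 on the Eb alto saxophone sounds as Eb3, a major sixth lower; apply that shift to every note.
Gb4 -> Bbb3
G#5 -> B4
Bb4 -> Db4
C#5 -> E4
A4 -> C4
A5 -> C5
B#5 -> D#5
C5 -> Eb4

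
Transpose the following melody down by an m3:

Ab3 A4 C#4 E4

F3 F#4 A#3 C#4

Ab3 to F3
A4 to F#4
C#4 to A#3
E4 to C#4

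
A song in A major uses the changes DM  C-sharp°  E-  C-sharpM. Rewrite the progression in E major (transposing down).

AM G#° B- G#M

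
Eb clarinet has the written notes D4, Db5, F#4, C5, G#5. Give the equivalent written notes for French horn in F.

C5 Cb6 E5 Bb5 F#6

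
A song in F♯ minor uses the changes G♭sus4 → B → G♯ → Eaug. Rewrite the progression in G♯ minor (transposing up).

F♯ minor up to G♯ minor is a major second; each chord root moves by that interval while the quality stays the same.
G♭sus4: root G♭ up a major second → Ab, giving Absus4.
B: root B up a major second → C#, giving C#.
G♯: root G♯ up a major second → A#, giving A#.
Eaug: root E up a major second → F#, giving F#aug.

Absus4 C# A# F#aug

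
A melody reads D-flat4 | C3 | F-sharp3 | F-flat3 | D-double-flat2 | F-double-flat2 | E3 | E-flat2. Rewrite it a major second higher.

Db4 to Eb4
C3 to D3
F#3 to G#3
Fb3 to Gb3
Dbb2 to Ebb2
Fbb2 to Gbb2
E3 to F#3
Eb2 to F2

Eb4 D3 G#3 Gb3 Ebb2 Gbb2 F#3 F2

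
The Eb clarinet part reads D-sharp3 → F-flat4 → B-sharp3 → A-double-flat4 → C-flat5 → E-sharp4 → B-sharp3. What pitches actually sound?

The Eb clarinet sounds a minor third above written, so transpose each written note up a minor third.
D#3 becomes F#3
Fb4 becomes Abb4
B#3 becomes D#4
Abb4 becomes Cbb5
Cb5 becomes Ebb5
E#4 becomes G#4
B#3 becomes D#4

F#3 Abb4 D#4 Cbb5 Ebb5 G#4 D#4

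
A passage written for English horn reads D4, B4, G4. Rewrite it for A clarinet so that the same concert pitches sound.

Bb3 G4 Eb4

First find concert pitch: the English horn sounds a perfect fifth below written, so D4 B4 G4 sounds G3 E4 C4.
Then write for A clarinet: it sounds a minor third below written, so the part must be a minor third above concert.
G3 → Bb3
E4 → G4
C4 → Eb4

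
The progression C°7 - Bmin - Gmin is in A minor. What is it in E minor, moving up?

G°7 F#min Dmin

A minor up to E minor is a perfect fifth; each chord root moves by that interval while the quality stays the same.
C°7: root C up a perfect fifth → G, giving G°7.
Bmin: root B up a perfect fifth → F#, giving F#min.
Gmin: root G up a perfect fifth → D, giving Dmin.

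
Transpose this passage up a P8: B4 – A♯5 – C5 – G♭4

B4 up a perfect octave is B5.
A perfect octave up from A#5 gives A#6.
C5 up a perfect octave is C6.
A perfect octave up from Gb4 gives Gb5.

B5 A#6 C6 Gb5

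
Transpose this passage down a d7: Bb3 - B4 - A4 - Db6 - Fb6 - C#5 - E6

C#3 C##4 B#3 E5 G5 D##4 F##5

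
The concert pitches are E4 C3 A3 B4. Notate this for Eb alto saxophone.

C#5 A3 F#4 G#5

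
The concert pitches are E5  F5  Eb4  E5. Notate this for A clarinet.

G5 Ab5 Gb4 G5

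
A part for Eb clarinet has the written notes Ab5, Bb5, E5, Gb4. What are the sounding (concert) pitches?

Written C4 on the Eb clarinet sounds as Eb4, a minor third higher; apply that shift to every note.
Ab5 to Cb6
Bb5 to Db6
E5 to G5
Gb4 to Bbb4

Cb6 Db6 G5 Bbb4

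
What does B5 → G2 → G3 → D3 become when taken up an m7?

A6 F3 F4 C4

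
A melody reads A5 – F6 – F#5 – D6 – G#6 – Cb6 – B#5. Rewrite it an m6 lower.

A minor sixth down from A5 gives C#5.
F6 down a minor sixth is A5.
F#5 down a minor sixth is A#4.
D6: a sixth down reaches F, and 8 semitones makes it F#5.
G#6: a sixth down reaches B, and 8 semitones makes it B#5.
Cb6 down a minor sixth is Eb5.
A minor sixth down from B#5 gives D##5.

C#5 A5 A#4 F#5 B#5 Eb5 D##5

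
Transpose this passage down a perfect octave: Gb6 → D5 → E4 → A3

Gb5 D4 E3 A2

Gb6 down a perfect octave is Gb5.
D5 down a perfect octave is D4.
E4: an octave down reaches E, and 12 semitones makes it E3.
A perfect octave down from A3 gives A2.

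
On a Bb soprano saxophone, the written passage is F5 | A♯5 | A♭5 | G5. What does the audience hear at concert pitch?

The Bb soprano saxophone sounds a major second below written, so transpose each written note down a major second.
F5 -> Eb5
A#5 -> G#5
Ab5 -> Gb5
G5 -> F5

Eb5 G#5 Gb5 F5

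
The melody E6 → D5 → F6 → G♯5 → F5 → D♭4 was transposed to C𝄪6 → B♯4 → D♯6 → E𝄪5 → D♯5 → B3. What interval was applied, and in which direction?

down a diminished third

Take the first pair: E6 → C##6. E to C spans 3 letter names, so the interval is some kind of third.
C##6 to E6 is 2 semitones, which makes it a diminished third; the second version is lower, so the direction is down.
Checking another pair — Db4 → B3 — gives the same interval.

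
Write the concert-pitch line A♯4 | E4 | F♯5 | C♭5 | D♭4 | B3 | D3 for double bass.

A#5 E5 F#6 Cb6 Db5 B4 D4

The double bass sounds a perfect octave below written, so the written part must be a perfect octave above concert — transpose each note up.
A#4 becomes A#5
E4 becomes E5
F#5 becomes F#6
Cb5 becomes Cb6
Db4 becomes Db5
B3 becomes B4
D3 becomes D4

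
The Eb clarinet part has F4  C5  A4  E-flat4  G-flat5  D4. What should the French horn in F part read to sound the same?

First find concert pitch: the Eb clarinet sounds a minor third above written, so F4 C5 A4 E-flat4 G-flat5 D4 sounds Ab4 Eb5 C5 Gb4 Bbb5 F4.
Then write for French horn in F: it sounds a perfect fifth below written, so the part must be a perfect fifth above concert.
Ab4 → Eb5
Eb5 → Bb5
C5 → G5
Gb4 → Db5
Bbb5 → Fb6
F4 → C5

Eb5 Bb5 G5 Db5 Fb6 C5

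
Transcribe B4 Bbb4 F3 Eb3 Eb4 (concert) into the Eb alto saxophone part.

G#5 Gb5 D4 C4 C5

The Eb alto saxophone sounds a major sixth below written, so the written part must be a major sixth above concert — transpose each note up.
B4 → G#5
Bbb4 → Gb5
F3 → D4
Eb3 → C4
Eb4 → C5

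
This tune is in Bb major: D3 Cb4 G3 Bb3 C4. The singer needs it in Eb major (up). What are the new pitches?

G3 Fb4 C4 Eb4 F4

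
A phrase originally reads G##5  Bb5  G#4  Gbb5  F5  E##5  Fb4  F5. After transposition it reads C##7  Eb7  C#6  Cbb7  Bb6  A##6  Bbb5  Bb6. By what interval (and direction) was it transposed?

up a perfect eleventh

Take the first pair: G##5 → C##7. G to C spans 11 letter names, so the interval is some kind of eleventh.
G##5 to C##7 is 17 semitones, which makes it a perfect eleventh; the second version is higher, so the direction is up.
Checking another pair — F5 → Bb6 — gives the same interval.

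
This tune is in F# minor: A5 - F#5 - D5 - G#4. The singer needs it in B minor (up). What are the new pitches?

D6 B5 G5 C#5

F# minor to B minor up is a perfect fourth, so every note moves up by that interval.
A5 to D6
F#5 to B5
D5 to G5
G#4 to C#5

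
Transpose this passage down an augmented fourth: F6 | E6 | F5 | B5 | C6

Cb6 Bb5 Cb5 F5 Gb5

F6 down an augmented fourth is Cb6.
An augmented fourth down from E6 gives Bb5.
F5 down an augmented fourth is Cb5.
B5: a fourth down reaches F, and 6 semitones makes it F5.
C6: a fourth down reaches G, and 6 semitones makes it Gb5.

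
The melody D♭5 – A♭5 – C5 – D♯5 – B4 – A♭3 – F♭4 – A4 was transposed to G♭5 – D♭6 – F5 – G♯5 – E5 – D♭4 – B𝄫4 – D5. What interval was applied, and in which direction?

From Db5 to Gb5 is 4 letter names — a fourth of some quality.
Db5 to Gb5 is 5 semitones, which makes it a perfect fourth; the second version is higher, so the direction is up.
Checking another pair — A4 → D5 — gives the same interval.

up a perfect fourth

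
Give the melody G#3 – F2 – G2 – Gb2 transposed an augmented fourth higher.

G#3 → C##4
F2 → B2
G2 → C#3
Gb2 → C3

C##4 B2 C#3 C3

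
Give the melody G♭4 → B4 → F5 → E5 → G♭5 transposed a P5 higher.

Db5 F#5 C6 B5 Db6

Gb4 to Db5
B4 to F#5
F5 to C6
E5 to B5
Gb5 to Db6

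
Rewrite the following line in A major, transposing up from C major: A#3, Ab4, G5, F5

From C up to A is a major sixth; apply that to each pitch.
A#3 gives F##4
Ab4 gives F5
G5 gives E6
F5 gives D6

F##4 F5 E6 D6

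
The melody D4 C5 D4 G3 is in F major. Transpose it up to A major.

From F up to A is a major third; apply that to each pitch.
D4 -> F#4
C5 -> E5
D4 -> F#4
G3 -> B3

F#4 E5 F#4 B3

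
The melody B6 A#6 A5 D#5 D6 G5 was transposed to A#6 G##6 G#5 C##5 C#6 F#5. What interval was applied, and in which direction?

down a minor second

From B6 to A#6 is 2 letter names — a second of some quality.
A#6 to B6 is 1 semitone, which makes it a minor second; the second version is lower, so the direction is down.
Checking another pair — G5 → F#5 — gives the same interval.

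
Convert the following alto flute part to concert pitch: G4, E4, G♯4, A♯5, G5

D4 B3 D#4 E#5 D5

The alto flute sounds a perfect fourth below written, so transpose each written note down a perfect fourth.
G4 becomes D4
E4 becomes B3
G#4 becomes D#4
A#5 becomes E#5
G5 becomes D5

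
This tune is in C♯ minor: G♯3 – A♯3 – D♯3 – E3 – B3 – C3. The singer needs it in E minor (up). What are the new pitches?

C♯ minor to E minor up is a minor third, so every note moves up by that interval.
G#3 → B3
A#3 → C#4
D#3 → F#3
E3 → G3
B3 → D4
C3 → Eb3

B3 C#4 F#3 G3 D4 Eb3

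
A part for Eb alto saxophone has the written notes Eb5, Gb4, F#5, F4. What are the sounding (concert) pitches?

Gb4 Bbb3 A4 Ab3

The Eb alto saxophone sounds a major sixth below written, so transpose each written note down a major sixth.
Eb5 -> Gb4
Gb4 -> Bbb3
F#5 -> A4
F4 -> Ab3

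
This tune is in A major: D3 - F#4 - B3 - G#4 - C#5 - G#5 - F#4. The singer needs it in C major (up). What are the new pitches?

From A up to C is a minor third; apply that to each pitch.
D3 becomes F3
F#4 becomes A4
B3 becomes D4
G#4 becomes B4
C#5 becomes E5
G#5 becomes B5
F#4 becomes A4

F3 A4 D4 B4 E5 B5 A4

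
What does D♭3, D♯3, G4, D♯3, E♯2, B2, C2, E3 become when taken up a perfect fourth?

Gb3 G#3 C5 G#3 A#2 E3 F2 A3

Db3 to Gb3
D#3 to G#3
G4 to C5
D#3 to G#3
E#2 to A#2
B2 to E3
C2 to F2
E3 to A3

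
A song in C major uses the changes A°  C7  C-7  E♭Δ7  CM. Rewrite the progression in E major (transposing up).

C#° E7 E-7 GΔ7 EM

C major up to E major is a major third; each chord root moves by that interval while the quality stays the same.
A°: root A up a major third → C#, giving C#°.
C7: root C up a major third → E, giving E7.
C-7: root C up a major third → E, giving E-7.
E♭Δ7: root E♭ up a major third → G, giving GΔ7.
CM: root C up a major third → E, giving EM.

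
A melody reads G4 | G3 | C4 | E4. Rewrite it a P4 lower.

A perfect fourth down from G4 gives D4.
A perfect fourth down from G3 gives D3.
C4 down a perfect fourth is G3.
E4 down a perfect fourth is B3.

D4 D3 G3 B3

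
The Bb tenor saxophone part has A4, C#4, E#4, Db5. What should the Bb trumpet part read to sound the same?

A3 C#3 E#3 Db4

First find concert pitch: the Bb tenor saxophone sounds a major ninth below written, so A4 C#4 E#4 Db5 sounds G3 B2 D#3 Cb4.
Then write for Bb trumpet: it sounds a major second below written, so the part must be a major second above concert.
G3 → A3
B2 → C#3
D#3 → E#3
Cb4 → Db4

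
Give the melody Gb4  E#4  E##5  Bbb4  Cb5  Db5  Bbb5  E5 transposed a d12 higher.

Dbb6 B5 B#6 Fbb6 Gbb6 Abb6 Fbb7 Bb6

Gb4 becomes Dbb6
E#4 becomes B5
E##5 becomes B#6
Bbb4 becomes Fbb6
Cb5 becomes Gbb6
Db5 becomes Abb6
Bbb5 becomes Fbb7
E5 becomes Bb6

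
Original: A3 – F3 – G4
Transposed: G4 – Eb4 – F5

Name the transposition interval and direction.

up a minor seventh

From A3 to G4 is 7 letter names — a seventh of some quality.
A3 to G4 is 10 semitones, which makes it a minor seventh; the second version is higher, so the direction is up.
Checking another pair — G4 → F5 — gives the same interval.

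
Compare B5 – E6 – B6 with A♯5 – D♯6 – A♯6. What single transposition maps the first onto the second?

down a minor second

Take the first pair: B5 → A#5. B to A spans 2 letter names, so the interval is some kind of second.
A#5 to B5 is 1 semitone, which makes it a minor second; the second version is lower, so the direction is down.
Checking another pair — B6 → A#6 — gives the same interval.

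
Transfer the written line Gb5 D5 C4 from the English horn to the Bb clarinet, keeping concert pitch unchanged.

Db5 A4 G3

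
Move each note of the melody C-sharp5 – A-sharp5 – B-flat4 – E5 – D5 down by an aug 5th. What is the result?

C#5: a fifth down reaches F, and 8 semitones makes it F4.
A#5: a fifth down reaches D, and 8 semitones makes it D5.
An augmented fifth down from Bb4 gives Ebb4.
E5 down an augmented fifth is Ab4.
An augmented fifth down from D5 gives Gb4.

F4 D5 Ebb4 Ab4 Gb4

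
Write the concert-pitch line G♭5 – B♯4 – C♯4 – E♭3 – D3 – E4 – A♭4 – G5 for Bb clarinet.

Ab5 C##5 D#4 F3 E3 F#4 Bb4 A5

The Bb clarinet sounds a major second below written, so the written part must be a major second above concert — transpose each note up.
Gb5 to Ab5
B#4 to C##5
C#4 to D#4
Eb3 to F3
D3 to E3
E4 to F#4
Ab4 to Bb4
G5 to A5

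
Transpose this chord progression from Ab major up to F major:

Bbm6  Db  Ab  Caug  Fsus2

Ab major up to F major is a major sixth; each chord root moves by that interval while the quality stays the same.
Bbm6: root Bb up a major sixth → G, giving Gm6.
Db: root Db up a major sixth → Bb, giving Bb.
Ab: root Ab up a major sixth → F, giving F.
Caug: root C up a major sixth → A, giving Aaug.
Fsus2: root F up a major sixth → D, giving Dsus2.

Gm6 Bb F Aaug Dsus2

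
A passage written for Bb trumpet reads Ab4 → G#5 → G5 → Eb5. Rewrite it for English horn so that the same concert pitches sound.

Db5 C#6 C6 Ab5

First find concert pitch: the Bb trumpet sounds a major second below written, so Ab4 G#5 G5 Eb5 sounds Gb4 F#5 F5 Db5.
Then write for English horn: it sounds a perfect fifth below written, so the part must be a perfect fifth above concert.
Gb4 → Db5
F#5 → C#6
F5 → C6
Db5 → Ab5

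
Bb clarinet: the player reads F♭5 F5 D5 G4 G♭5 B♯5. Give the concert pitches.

Ebb5 Eb5 C5 F4 Fb5 A#5

Written C4 on the Bb clarinet sounds as Bb3, a major second lower; apply that shift to every note.
Fb5 -> Ebb5
F5 -> Eb5
D5 -> C5
G4 -> F4
Gb5 -> Fb5
B#5 -> A#5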